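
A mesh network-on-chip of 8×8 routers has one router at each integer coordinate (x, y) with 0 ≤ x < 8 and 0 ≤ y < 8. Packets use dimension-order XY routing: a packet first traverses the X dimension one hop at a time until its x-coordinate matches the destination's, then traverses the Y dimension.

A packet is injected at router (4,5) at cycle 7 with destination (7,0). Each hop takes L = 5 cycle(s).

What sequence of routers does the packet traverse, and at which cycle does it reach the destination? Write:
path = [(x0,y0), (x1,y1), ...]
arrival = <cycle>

hop 0: (4,5) @ cyc 7
hop 1: (5,5) @ cyc 12  [E]
hop 2: (6,5) @ cyc 17  [E]
hop 3: (7,5) @ cyc 22  [E]
hop 4: (7,4) @ cyc 27  [S]
hop 5: (7,3) @ cyc 32  [S]
hop 6: (7,2) @ cyc 37  [S]
hop 7: (7,1) @ cyc 42  [S]
hop 8: (7,0) @ cyc 47  [S]

path = [(4,5), (5,5), (6,5), (7,5), (7,4), (7,3), (7,2), (7,1), (7,0)]
arrival = 47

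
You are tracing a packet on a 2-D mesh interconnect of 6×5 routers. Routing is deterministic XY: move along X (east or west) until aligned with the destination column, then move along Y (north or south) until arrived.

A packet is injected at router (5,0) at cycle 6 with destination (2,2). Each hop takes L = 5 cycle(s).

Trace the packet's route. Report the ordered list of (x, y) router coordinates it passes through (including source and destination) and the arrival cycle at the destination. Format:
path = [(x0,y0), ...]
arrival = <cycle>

hop 0: (5,0) @ cyc 6
hop 1: (4,0) @ cyc 11  [W]
hop 2: (3,0) @ cyc 16  [W]
hop 3: (2,0) @ cyc 21  [W]
hop 4: (2,1) @ cyc 26  [N]
hop 5: (2,2) @ cyc 31  [N]

path = [(5,0), (4,0), (3,0), (2,0), (2,1), (2,2)]
arrival = 31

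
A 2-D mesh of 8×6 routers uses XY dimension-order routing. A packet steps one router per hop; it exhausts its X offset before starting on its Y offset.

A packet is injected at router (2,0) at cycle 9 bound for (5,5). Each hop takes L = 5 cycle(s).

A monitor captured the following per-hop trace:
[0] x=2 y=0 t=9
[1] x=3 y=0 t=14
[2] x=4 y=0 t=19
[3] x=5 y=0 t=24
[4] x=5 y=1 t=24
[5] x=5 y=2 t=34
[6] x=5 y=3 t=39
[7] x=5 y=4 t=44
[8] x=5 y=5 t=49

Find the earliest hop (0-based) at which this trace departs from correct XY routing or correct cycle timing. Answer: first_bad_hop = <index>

  1: Δx=+1 Δy=+0 Δt=5 [ok]
  2: Δx=+1 Δy=+0 Δt=5 [ok]
  3: Δx=+1 Δy=+0 Δt=5 [ok]
  4: Δx=+0 Δy=+1 Δt=0 [BAD: Δcyc=0≠L]

first_bad_hop = 4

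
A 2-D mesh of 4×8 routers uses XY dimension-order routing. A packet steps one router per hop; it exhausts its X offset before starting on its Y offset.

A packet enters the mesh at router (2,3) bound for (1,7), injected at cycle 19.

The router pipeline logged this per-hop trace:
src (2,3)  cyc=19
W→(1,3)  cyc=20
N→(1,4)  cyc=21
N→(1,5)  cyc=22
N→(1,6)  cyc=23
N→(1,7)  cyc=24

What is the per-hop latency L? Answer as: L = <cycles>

L = 1

Δcyc across hop 0→1: 20 − 19 = 1.
Per-hop latency L = Δcyc = 1.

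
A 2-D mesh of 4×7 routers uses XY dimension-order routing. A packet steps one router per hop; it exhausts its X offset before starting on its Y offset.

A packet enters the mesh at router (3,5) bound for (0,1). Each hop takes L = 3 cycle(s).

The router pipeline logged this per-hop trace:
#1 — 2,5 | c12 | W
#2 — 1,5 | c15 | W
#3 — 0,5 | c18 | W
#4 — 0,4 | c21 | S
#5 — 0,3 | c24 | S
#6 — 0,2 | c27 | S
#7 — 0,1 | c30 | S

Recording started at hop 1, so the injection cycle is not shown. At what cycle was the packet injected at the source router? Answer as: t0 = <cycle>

The first recorded entry is hop 1 at cycle 12.
t0 = cyc[1] − L = 12 − 3 = 9.

t0 = 9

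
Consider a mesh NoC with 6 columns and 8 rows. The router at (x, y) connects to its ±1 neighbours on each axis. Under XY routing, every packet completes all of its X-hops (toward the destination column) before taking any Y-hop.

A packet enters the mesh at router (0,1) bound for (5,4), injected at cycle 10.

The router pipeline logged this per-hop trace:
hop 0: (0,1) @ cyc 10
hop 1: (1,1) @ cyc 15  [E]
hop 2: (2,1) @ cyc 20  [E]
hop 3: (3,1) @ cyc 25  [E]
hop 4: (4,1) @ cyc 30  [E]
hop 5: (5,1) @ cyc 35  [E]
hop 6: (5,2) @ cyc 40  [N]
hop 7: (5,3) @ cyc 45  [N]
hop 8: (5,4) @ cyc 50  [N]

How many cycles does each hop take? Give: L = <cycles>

From hop 0 (10) to hop 1 (15): +5 cycles.
That increment is L by definition: L = 5.

L = 5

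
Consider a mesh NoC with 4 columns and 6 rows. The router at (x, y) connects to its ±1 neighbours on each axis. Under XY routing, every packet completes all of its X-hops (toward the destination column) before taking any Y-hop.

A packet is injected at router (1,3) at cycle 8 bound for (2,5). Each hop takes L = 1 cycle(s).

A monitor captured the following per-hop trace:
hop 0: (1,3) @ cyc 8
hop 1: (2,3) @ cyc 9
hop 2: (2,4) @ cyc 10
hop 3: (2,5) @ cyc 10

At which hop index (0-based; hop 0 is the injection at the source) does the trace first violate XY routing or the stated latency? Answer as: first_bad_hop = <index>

first_bad_hop = 3

hop 1: step (+1,+0), +1 cyc — ok
hop 2: step (+0,+1), +1 cyc — ok
hop 3: step (+0,+1), +0 cyc — BAD: Δcyc=0≠L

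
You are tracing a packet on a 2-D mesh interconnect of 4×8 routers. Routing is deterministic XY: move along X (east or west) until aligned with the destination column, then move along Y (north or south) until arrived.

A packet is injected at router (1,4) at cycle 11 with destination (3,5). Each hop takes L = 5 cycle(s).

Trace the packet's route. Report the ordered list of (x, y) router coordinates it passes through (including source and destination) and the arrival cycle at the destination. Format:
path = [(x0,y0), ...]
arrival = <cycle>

[0] x=1 y=4 t=11
[1] x=2 y=4 t=16 →E
[2] x=3 y=4 t=21 →E
[3] x=3 y=5 t=26 →N

path = [(1,4), (2,4), (3,4), (3,5)]
arrival = 26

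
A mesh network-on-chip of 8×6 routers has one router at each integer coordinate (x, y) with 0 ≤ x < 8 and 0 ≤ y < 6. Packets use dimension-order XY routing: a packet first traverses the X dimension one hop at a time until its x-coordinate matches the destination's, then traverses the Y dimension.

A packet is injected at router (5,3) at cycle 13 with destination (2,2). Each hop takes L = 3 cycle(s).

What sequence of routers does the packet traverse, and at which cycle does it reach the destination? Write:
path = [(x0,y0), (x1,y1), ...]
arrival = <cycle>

path = [(5,3), (4,3), (3,3), (2,3), (2,2)]
arrival = 25

  0. router=(5,3) cycle=13 (inject)
  1. router=(4,3) cycle=16 dir=W
  2. router=(3,3) cycle=19 dir=W
  3. router=(2,3) cycle=22 dir=W
  4. router=(2,2) cycle=25 dir=S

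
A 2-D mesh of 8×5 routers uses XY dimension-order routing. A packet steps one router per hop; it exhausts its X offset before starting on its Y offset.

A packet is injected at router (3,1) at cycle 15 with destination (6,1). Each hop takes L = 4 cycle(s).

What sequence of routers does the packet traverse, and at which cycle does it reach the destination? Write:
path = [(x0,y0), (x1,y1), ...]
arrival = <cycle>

path = [(3,1), (4,1), (5,1), (6,1)]
arrival = 27

[0] x=3 y=1 t=15
[1] x=4 y=1 t=19 →E
[2] x=5 y=1 t=23 →E
[3] x=6 y=1 t=27 →E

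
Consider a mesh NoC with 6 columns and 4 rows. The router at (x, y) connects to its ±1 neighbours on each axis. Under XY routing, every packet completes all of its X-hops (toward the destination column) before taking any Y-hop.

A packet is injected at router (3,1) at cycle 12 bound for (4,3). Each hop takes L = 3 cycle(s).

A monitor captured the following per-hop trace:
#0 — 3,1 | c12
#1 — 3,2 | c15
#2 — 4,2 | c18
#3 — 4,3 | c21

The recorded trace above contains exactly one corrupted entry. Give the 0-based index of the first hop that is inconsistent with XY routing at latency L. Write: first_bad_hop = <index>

first_bad_hop = 1

[1] (+0,+1) / 3c ⇒ BAD: Y-move but x=3≠4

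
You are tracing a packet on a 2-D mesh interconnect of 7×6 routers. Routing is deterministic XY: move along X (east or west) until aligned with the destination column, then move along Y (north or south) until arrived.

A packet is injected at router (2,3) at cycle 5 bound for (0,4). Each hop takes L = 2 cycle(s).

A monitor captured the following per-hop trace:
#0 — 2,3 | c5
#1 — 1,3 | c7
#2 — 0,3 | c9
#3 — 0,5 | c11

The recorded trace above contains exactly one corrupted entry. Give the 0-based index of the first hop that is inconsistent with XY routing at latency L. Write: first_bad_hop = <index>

[1] (-1,+0) / 2c ⇒ ok
[2] (-1,+0) / 2c ⇒ ok
[3] (+0,+2) / 2c ⇒ BAD: non-unit step

first_bad_hop = 3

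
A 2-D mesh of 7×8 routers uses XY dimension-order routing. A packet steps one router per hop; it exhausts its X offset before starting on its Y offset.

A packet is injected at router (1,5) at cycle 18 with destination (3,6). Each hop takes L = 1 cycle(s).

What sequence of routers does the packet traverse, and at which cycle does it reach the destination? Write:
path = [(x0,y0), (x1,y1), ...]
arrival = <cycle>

t=18: at (1,5)
t=19: at (2,5) after E
t=20: at (3,5) after E
t=21: at (3,6) after N

path = [(1,5), (2,5), (3,5), (3,6)]
arrival = 21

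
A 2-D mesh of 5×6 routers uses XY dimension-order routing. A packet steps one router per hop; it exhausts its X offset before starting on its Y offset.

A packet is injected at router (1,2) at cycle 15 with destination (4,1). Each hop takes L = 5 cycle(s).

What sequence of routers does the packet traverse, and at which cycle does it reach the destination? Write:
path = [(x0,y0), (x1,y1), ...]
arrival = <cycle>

t=15: at (1,2)
t=20: at (2,2) after E
t=25: at (3,2) after E
t=30: at (4,2) after E
t=35: at (4,1) after S

path = [(1,2), (2,2), (3,2), (4,2), (4,1)]
arrival = 35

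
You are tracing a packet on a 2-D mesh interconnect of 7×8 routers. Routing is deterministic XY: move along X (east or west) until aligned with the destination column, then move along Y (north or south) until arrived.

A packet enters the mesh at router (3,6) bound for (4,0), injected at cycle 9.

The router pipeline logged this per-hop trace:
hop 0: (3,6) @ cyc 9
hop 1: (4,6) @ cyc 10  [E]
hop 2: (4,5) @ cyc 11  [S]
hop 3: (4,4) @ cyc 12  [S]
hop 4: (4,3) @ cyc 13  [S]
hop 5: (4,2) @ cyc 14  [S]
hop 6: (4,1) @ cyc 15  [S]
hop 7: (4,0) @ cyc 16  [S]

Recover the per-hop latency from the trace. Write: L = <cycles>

Δcyc across hop 0→1: 10 − 9 = 1.
Each hop adds L, hence L = 1.

L = 1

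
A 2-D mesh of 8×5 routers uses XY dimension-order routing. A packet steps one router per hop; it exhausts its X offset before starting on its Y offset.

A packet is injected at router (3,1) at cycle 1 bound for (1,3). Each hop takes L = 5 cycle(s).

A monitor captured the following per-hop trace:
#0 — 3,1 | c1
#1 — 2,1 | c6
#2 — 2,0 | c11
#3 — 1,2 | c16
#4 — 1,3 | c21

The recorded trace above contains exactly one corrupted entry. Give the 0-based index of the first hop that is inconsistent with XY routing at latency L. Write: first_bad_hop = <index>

hop 1: step (-1,+0), +5 cyc — ok
hop 2: step (+0,-1), +5 cyc — BAD: Y-move but x=2≠1

first_bad_hop = 2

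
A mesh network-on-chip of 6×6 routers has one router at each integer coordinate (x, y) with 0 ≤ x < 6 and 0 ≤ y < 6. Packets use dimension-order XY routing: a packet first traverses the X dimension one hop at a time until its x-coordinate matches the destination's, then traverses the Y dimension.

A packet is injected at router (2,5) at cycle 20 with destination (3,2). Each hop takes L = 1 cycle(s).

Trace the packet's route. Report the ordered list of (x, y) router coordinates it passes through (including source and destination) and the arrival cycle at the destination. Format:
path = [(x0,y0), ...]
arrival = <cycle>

#0 — 2,5 | c20
#1 — 3,5 | c21 | E
#2 — 3,4 | c22 | S
#3 — 3,3 | c23 | S
#4 — 3,2 | c24 | S

path = [(2,5), (3,5), (3,4), (3,3), (3,2)]
arrival = 24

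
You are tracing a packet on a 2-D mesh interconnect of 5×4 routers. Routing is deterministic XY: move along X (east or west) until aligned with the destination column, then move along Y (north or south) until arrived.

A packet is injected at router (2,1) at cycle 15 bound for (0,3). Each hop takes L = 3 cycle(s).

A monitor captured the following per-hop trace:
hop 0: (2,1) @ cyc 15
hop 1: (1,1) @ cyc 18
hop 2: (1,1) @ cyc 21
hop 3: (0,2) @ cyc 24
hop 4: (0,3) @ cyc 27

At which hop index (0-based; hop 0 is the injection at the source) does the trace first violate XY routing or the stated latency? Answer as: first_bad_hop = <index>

first_bad_hop = 2

[1] (-1,+0) / 3c ⇒ ok
[2] (+0,+0) / 3c ⇒ BAD: non-unit step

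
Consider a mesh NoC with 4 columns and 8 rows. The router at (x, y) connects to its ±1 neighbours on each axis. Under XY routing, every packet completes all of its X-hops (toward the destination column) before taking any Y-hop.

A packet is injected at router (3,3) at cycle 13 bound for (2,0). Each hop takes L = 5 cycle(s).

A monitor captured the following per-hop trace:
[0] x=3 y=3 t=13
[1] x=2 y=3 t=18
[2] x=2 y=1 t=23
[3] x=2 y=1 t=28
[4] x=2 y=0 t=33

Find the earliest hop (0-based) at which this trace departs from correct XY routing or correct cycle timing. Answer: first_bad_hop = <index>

check 1→ d=(-1,0) cyc+5: ok
check 2→ d=(0,-2) cyc+5: BAD: non-unit step

first_bad_hop = 2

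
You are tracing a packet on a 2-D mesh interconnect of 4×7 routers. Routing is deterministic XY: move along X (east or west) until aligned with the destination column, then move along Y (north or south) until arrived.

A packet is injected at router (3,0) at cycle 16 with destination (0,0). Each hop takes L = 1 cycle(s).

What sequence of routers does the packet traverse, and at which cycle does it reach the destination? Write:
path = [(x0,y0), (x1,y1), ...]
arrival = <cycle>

path = [(3,0), (2,0), (1,0), (0,0)]
arrival = 19

#0 — 3,0 | c16
#1 — 2,0 | c17 | W
#2 — 1,0 | c18 | W
#3 — 0,0 | c19 | W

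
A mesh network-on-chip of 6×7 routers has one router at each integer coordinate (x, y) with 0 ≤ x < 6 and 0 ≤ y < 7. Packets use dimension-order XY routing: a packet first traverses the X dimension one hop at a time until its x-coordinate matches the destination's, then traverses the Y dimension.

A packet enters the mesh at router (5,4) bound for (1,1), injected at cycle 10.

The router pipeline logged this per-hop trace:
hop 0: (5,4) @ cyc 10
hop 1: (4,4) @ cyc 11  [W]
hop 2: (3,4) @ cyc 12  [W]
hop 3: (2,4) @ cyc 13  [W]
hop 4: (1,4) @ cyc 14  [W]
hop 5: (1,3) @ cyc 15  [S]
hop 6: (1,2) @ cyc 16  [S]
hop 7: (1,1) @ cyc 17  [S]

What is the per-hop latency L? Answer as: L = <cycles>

cyc[1] − cyc[0] = 11 − 10 = 1.
Per-hop latency L = Δcyc = 1.

L = 1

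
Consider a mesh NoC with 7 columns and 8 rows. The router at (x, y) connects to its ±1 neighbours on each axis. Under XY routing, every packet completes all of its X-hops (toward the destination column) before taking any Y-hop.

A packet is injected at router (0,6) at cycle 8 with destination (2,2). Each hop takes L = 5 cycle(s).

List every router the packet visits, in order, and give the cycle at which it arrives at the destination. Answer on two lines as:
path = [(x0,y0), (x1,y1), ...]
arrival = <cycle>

path = [(0,6), (1,6), (2,6), (2,5), (2,4), (2,3), (2,2)]
arrival = 38

t=8: at (0,6)
t=13: at (1,6) after E
t=18: at (2,6) after E
t=23: at (2,5) after S
t=28: at (2,4) after S
t=33: at (2,3) after S
t=38: at (2,2) after S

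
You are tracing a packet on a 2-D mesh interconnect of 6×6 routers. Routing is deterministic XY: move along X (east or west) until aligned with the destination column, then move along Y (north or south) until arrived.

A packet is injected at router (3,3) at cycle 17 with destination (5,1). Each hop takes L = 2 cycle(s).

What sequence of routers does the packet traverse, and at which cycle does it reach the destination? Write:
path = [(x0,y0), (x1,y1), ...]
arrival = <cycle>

#0 — 3,3 | c17
#1 — 4,3 | c19 | E
#2 — 5,3 | c21 | E
#3 — 5,2 | c23 | S
#4 — 5,1 | c25 | S

path = [(3,3), (4,3), (5,3), (5,2), (5,1)]
arrival = 25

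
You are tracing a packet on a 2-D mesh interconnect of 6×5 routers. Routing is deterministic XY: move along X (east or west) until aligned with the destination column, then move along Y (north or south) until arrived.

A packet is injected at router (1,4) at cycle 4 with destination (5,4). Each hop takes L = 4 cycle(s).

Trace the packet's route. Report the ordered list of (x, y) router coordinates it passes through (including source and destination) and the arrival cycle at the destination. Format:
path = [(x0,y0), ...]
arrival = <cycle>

[0] x=1 y=4 t=4
[1] x=2 y=4 t=8 →E
[2] x=3 y=4 t=12 →E
[3] x=4 y=4 t=16 →E
[4] x=5 y=4 t=20 →E

path = [(1,4), (2,4), (3,4), (4,4), (5,4)]
arrival = 20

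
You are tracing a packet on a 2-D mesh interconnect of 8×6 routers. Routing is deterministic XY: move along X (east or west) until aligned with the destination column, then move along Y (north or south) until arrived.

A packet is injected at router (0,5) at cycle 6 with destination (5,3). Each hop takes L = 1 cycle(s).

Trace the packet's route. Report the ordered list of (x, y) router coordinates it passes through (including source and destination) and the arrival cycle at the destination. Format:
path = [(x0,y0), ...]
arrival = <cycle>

hop 0: (0,5) @ cyc 6
hop 1: (1,5) @ cyc 7  [E]
hop 2: (2,5) @ cyc 8  [E]
hop 3: (3,5) @ cyc 9  [E]
hop 4: (4,5) @ cyc 10  [E]
hop 5: (5,5) @ cyc 11  [E]
hop 6: (5,4) @ cyc 12  [S]
hop 7: (5,3) @ cyc 13  [S]

path = [(0,5), (1,5), (2,5), (3,5), (4,5), (5,5), (5,4), (5,3)]
arrival = 13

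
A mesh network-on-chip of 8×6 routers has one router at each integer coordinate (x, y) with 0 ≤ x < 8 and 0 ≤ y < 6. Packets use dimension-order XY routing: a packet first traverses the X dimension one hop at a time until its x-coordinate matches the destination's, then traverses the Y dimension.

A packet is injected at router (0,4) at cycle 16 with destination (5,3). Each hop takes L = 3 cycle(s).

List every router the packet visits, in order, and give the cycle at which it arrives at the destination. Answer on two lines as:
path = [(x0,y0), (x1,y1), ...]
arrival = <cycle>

src (0,4)  cyc=16
E→(1,4)  cyc=19
E→(2,4)  cyc=22
E→(3,4)  cyc=25
E→(4,4)  cyc=28
E→(5,4)  cyc=31
S→(5,3)  cyc=34

path = [(0,4), (1,4), (2,4), (3,4), (4,4), (5,4), (5,3)]
arrival = 34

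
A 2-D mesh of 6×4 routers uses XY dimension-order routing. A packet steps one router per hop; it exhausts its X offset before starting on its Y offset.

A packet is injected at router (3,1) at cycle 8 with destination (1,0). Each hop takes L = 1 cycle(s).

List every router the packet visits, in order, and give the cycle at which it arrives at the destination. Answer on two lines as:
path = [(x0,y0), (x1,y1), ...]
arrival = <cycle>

#0 — 3,1 | c8
#1 — 2,1 | c9 | W
#2 — 1,1 | c10 | W
#3 — 1,0 | c11 | S

path = [(3,1), (2,1), (1,1), (1,0)]
arrival = 11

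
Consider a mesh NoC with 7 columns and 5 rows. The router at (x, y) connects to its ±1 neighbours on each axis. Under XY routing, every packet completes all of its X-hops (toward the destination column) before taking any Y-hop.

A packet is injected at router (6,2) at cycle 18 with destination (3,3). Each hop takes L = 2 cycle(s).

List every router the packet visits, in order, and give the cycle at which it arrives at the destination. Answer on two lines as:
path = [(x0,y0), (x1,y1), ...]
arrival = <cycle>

path = [(6,2), (5,2), (4,2), (3,2), (3,3)]
arrival = 26

#0 — 6,2 | c18
#1 — 5,2 | c20 | W
#2 — 4,2 | c22 | W
#3 — 3,2 | c24 | W
#4 — 3,3 | c26 | N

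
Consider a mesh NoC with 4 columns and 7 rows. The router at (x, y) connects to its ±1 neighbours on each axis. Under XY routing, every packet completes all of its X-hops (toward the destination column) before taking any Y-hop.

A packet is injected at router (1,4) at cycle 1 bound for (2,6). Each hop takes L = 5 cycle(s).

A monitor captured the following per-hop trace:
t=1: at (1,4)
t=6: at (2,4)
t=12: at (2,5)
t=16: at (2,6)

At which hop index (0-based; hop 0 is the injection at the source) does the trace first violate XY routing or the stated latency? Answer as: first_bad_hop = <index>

first_bad_hop = 2

hop 1: step (+1,+0), +5 cyc — ok
hop 2: step (+0,+1), +6 cyc — BAD: Δcyc=6≠L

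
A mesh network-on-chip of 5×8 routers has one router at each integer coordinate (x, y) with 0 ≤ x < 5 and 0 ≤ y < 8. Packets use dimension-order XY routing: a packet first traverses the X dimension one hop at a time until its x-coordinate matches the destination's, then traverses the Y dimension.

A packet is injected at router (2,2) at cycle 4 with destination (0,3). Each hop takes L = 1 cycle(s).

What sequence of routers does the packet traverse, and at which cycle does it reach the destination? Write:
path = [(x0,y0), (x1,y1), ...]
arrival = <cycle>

path = [(2,2), (1,2), (0,2), (0,3)]
arrival = 7

src (2,2)  cyc=4
W→(1,2)  cyc=5
W→(0,2)  cyc=6
N→(0,3)  cyc=7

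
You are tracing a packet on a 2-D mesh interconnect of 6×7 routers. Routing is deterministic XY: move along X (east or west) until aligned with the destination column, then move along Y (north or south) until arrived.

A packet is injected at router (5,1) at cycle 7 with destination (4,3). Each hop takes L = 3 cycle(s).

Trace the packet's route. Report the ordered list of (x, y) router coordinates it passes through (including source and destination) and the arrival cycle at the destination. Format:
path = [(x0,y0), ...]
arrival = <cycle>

  0. router=(5,1) cycle=7 (inject)
  1. router=(4,1) cycle=10 dir=W
  2. router=(4,2) cycle=13 dir=N
  3. router=(4,3) cycle=16 dir=N

path = [(5,1), (4,1), (4,2), (4,3)]
arrival = 16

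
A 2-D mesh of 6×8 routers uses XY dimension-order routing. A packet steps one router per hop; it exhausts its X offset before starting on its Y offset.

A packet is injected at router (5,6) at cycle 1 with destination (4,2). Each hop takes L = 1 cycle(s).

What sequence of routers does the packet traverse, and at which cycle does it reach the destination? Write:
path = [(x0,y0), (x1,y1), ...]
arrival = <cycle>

#0 — 5,6 | c1
#1 — 4,6 | c2 | W
#2 — 4,5 | c3 | S
#3 — 4,4 | c4 | S
#4 — 4,3 | c5 | S
#5 — 4,2 | c6 | S

path = [(5,6), (4,6), (4,5), (4,4), (4,3), (4,2)]
arrival = 6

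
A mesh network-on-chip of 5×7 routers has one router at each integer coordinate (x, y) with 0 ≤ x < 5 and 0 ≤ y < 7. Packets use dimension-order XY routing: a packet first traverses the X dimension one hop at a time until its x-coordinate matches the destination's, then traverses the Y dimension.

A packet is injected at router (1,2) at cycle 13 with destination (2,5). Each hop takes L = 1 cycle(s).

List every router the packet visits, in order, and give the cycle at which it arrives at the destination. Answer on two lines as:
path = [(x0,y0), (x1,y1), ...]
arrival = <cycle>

path = [(1,2), (2,2), (2,3), (2,4), (2,5)]
arrival = 17

[0] x=1 y=2 t=13
[1] x=2 y=2 t=14 →E
[2] x=2 y=3 t=15 →N
[3] x=2 y=4 t=16 →N
[4] x=2 y=5 t=17 →N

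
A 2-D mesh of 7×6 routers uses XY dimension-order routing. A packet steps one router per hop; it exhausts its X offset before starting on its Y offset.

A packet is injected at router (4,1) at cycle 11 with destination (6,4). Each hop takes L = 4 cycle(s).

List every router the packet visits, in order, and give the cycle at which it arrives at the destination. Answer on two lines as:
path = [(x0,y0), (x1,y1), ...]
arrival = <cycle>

t=11: at (4,1)
t=15: at (5,1) after E
t=19: at (6,1) after E
t=23: at (6,2) after N
t=27: at (6,3) after N
t=31: at (6,4) after N

path = [(4,1), (5,1), (6,1), (6,2), (6,3), (6,4)]
arrival = 31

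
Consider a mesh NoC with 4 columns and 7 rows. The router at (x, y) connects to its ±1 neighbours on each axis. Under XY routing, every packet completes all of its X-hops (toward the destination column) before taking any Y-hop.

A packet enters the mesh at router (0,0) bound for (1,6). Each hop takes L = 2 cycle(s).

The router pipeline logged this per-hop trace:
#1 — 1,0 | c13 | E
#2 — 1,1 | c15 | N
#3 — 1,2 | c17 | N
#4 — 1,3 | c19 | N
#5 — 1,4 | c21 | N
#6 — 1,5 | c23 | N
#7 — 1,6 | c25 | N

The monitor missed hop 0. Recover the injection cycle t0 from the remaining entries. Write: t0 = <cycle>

t0 = 11

cyc[1] = 13 and cyc[k] = t0 + k·L for every k.
So t0 = 13 − 1·2 = 11.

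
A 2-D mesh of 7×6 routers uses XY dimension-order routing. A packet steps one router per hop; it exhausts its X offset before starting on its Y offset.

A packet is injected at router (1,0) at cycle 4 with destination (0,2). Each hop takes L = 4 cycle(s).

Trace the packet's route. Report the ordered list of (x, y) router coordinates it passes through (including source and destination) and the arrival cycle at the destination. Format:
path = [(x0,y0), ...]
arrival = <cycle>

path = [(1,0), (0,0), (0,1), (0,2)]
arrival = 16

#0 — 1,0 | c4
#1 — 0,0 | c8 | W
#2 — 0,1 | c12 | N
#3 — 0,2 | c16 | N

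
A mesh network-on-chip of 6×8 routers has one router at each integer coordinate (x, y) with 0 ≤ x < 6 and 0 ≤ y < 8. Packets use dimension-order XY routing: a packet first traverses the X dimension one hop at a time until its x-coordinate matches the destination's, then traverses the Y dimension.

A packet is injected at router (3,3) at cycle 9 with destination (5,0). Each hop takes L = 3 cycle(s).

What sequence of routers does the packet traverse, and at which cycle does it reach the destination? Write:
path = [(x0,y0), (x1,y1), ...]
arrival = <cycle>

path = [(3,3), (4,3), (5,3), (5,2), (5,1), (5,0)]
arrival = 24

src (3,3)  cyc=9
E→(4,3)  cyc=12
E→(5,3)  cyc=15
S→(5,2)  cyc=18
S→(5,1)  cyc=21
S→(5,0)  cyc=24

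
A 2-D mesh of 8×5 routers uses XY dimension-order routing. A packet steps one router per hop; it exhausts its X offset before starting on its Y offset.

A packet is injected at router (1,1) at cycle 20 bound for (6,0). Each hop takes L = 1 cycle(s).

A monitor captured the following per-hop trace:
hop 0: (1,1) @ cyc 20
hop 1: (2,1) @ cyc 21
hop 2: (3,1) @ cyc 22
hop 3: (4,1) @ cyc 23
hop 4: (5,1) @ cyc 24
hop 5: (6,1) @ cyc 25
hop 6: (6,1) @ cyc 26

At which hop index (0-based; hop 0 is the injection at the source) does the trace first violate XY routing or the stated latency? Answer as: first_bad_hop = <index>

  1: Δx=+1 Δy=+0 Δt=1 [ok]
  2: Δx=+1 Δy=+0 Δt=1 [ok]
  3: Δx=+1 Δy=+0 Δt=1 [ok]
  4: Δx=+1 Δy=+0 Δt=1 [ok]
  5: Δx=+1 Δy=+0 Δt=1 [ok]
  6: Δx=+0 Δy=+0 Δt=1 [BAD: non-unit step]

first_bad_hop = 6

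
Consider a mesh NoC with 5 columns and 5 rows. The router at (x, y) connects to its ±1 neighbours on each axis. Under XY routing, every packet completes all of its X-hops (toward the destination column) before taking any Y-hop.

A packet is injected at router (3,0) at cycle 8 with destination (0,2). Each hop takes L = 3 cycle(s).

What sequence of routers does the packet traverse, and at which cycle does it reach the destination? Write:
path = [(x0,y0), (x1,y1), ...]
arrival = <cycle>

path = [(3,0), (2,0), (1,0), (0,0), (0,1), (0,2)]
arrival = 23

[0] x=3 y=0 t=8
[1] x=2 y=0 t=11 →W
[2] x=1 y=0 t=14 →W
[3] x=0 y=0 t=17 →W
[4] x=0 y=1 t=20 →N
[5] x=0 y=2 t=23 →N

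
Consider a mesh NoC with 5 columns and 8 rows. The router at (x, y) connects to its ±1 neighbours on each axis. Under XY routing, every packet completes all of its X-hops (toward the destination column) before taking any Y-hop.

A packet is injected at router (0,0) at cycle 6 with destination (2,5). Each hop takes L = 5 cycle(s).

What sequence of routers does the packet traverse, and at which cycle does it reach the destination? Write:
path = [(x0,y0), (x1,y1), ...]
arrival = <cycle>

path = [(0,0), (1,0), (2,0), (2,1), (2,2), (2,3), (2,4), (2,5)]
arrival = 41

  0. router=(0,0) cycle=6 (inject)
  1. router=(1,0) cycle=11 dir=E
  2. router=(2,0) cycle=16 dir=E
  3. router=(2,1) cycle=21 dir=N
  4. router=(2,2) cycle=26 dir=N
  5. router=(2,3) cycle=31 dir=N
  6. router=(2,4) cycle=36 dir=N
  7. router=(2,5) cycle=41 dir=N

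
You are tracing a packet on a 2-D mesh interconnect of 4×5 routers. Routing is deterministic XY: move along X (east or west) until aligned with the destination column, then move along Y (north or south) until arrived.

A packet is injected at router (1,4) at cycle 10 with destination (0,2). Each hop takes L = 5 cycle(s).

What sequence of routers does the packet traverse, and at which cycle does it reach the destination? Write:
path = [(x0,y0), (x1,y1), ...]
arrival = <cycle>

path = [(1,4), (0,4), (0,3), (0,2)]
arrival = 25

  0. router=(1,4) cycle=10 (inject)
  1. router=(0,4) cycle=15 dir=W
  2. router=(0,3) cycle=20 dir=S
  3. router=(0,2) cycle=25 dir=S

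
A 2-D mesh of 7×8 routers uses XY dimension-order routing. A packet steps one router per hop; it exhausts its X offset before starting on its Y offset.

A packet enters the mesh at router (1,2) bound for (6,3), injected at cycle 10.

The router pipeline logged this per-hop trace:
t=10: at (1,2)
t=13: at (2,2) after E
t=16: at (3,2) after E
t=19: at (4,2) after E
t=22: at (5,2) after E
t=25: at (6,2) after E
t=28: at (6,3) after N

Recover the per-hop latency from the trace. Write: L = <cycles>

cyc[1] − cyc[0] = 13 − 10 = 3.
That increment is L by definition: L = 3.

L = 3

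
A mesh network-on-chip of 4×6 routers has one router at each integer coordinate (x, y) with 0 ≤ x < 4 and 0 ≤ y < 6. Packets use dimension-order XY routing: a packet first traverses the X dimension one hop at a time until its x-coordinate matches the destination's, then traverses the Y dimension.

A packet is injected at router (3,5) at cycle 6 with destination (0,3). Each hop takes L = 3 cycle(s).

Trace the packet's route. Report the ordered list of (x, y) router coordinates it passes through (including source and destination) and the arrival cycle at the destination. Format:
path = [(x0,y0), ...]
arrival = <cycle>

path = [(3,5), (2,5), (1,5), (0,5), (0,4), (0,3)]
arrival = 21

#0 — 3,5 | c6
#1 — 2,5 | c9 | W
#2 — 1,5 | c12 | W
#3 — 0,5 | c15 | W
#4 — 0,4 | c18 | S
#5 — 0,3 | c21 | S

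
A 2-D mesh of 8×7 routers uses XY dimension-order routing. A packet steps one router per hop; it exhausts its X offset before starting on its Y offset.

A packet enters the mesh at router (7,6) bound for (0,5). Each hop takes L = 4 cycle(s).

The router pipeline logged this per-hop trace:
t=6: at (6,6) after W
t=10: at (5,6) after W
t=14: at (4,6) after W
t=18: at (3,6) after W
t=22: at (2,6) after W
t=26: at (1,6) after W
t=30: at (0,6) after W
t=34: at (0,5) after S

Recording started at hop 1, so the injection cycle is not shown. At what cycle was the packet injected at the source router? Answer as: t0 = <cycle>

t0 = 2

Hop 1 reached at cycle 6; hop k is at t0 + k·L.
t0 = cyc[1] − L = 6 − 4 = 2.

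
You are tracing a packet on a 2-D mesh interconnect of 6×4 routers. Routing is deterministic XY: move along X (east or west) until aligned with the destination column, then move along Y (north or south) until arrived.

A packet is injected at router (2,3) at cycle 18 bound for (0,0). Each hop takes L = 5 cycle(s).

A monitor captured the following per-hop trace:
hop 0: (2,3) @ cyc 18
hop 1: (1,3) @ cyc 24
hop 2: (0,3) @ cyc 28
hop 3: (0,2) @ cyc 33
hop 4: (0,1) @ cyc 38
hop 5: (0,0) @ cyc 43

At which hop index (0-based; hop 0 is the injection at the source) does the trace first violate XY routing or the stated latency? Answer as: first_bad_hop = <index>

[1] (-1,+0) / 6c ⇒ BAD: Δcyc=6≠L

first_bad_hop = 1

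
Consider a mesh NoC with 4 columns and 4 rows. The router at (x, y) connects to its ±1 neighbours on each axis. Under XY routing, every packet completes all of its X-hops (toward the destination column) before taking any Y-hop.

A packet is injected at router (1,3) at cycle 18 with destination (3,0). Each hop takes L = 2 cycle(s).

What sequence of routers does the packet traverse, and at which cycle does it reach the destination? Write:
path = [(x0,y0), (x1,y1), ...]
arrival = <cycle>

src (1,3)  cyc=18
E→(2,3)  cyc=20
E→(3,3)  cyc=22
S→(3,2)  cyc=24
S→(3,1)  cyc=26
S→(3,0)  cyc=28

path = [(1,3), (2,3), (3,3), (3,2), (3,1), (3,0)]
arrival = 28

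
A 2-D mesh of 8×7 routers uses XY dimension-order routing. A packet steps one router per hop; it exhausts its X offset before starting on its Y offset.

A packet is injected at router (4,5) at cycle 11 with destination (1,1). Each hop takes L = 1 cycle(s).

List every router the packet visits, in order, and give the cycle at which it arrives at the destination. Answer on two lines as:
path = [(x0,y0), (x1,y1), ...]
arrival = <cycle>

t=11: at (4,5)
t=12: at (3,5) after W
t=13: at (2,5) after W
t=14: at (1,5) after W
t=15: at (1,4) after S
t=16: at (1,3) after S
t=17: at (1,2) after S
t=18: at (1,1) after S

path = [(4,5), (3,5), (2,5), (1,5), (1,4), (1,3), (1,2), (1,1)]
arrival = 18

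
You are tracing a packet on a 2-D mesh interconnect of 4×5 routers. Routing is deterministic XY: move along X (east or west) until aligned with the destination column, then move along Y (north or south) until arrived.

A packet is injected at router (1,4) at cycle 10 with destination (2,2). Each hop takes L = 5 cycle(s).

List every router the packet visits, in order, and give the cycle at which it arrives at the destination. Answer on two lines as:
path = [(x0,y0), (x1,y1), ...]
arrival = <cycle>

path = [(1,4), (2,4), (2,3), (2,2)]
arrival = 25

[0] x=1 y=4 t=10
[1] x=2 y=4 t=15 →E
[2] x=2 y=3 t=20 →S
[3] x=2 y=2 t=25 →S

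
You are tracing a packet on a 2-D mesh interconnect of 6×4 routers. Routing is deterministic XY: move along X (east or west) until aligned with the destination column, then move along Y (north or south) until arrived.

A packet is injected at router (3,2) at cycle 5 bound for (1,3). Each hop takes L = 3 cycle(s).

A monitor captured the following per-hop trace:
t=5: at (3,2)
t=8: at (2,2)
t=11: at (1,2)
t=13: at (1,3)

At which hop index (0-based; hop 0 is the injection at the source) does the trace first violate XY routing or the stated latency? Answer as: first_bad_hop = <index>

first_bad_hop = 3

  1: Δx=-1 Δy=+0 Δt=3 [ok]
  2: Δx=-1 Δy=+0 Δt=3 [ok]
  3: Δx=+0 Δy=+1 Δt=2 [BAD: Δcyc=2≠L]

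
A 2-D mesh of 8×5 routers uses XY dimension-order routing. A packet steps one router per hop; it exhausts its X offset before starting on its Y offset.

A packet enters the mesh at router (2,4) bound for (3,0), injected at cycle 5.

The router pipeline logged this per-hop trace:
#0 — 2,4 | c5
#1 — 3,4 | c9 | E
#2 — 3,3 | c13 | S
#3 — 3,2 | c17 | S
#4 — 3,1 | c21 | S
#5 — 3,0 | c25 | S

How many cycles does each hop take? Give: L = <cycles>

L = 4

From hop 0 (5) to hop 1 (9): +4 cycles.
Each hop adds L, hence L = 4.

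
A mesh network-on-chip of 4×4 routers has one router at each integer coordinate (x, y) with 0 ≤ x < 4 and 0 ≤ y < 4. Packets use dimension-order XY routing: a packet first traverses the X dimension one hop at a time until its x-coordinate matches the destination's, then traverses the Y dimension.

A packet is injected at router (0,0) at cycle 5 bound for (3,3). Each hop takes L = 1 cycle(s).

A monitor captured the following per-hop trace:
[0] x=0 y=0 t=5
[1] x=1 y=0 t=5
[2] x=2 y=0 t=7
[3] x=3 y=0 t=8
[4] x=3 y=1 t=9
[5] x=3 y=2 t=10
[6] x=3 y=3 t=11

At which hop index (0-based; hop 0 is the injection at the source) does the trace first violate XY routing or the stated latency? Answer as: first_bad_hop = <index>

check 1→ d=(1,0) cyc+0: BAD: Δcyc=0≠L

first_bad_hop = 1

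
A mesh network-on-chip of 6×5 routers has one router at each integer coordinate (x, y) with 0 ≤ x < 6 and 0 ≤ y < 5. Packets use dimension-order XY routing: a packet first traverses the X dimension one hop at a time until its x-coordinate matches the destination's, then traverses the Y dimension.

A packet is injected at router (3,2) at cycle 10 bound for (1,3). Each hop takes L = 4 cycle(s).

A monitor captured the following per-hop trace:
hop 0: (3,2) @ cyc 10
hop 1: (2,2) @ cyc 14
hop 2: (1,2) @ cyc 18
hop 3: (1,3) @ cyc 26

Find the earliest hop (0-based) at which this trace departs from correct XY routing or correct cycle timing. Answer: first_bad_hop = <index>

first_bad_hop = 3

hop 1: step (-1,+0), +4 cyc — ok
hop 2: step (-1,+0), +4 cyc — ok
hop 3: step (+0,+1), +8 cyc — BAD: Δcyc=8≠L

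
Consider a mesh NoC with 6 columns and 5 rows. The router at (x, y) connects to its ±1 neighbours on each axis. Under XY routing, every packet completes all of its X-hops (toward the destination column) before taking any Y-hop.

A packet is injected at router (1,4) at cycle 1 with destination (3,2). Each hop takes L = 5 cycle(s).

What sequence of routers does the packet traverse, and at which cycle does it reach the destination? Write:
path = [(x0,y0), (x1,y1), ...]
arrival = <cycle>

[0] x=1 y=4 t=1
[1] x=2 y=4 t=6 →E
[2] x=3 y=4 t=11 →E
[3] x=3 y=3 t=16 →S
[4] x=3 y=2 t=21 →S

path = [(1,4), (2,4), (3,4), (3,3), (3,2)]
arrival = 21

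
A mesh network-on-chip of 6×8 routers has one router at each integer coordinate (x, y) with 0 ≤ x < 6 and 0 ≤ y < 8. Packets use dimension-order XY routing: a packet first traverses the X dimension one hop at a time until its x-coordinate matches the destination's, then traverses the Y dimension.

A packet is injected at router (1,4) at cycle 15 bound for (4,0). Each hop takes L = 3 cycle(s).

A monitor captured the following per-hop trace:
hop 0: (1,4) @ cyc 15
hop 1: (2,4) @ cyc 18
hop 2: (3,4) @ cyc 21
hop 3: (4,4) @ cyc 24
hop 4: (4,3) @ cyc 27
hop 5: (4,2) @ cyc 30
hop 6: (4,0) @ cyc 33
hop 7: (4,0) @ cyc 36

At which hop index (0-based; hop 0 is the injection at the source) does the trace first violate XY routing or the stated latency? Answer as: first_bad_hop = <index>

first_bad_hop = 6

[1] (+1,+0) / 3c ⇒ ok
[2] (+1,+0) / 3c ⇒ ok
[3] (+1,+0) / 3c ⇒ ok
[4] (+0,-1) / 3c ⇒ ok
[5] (+0,-1) / 3c ⇒ ok
[6] (+0,-2) / 3c ⇒ BAD: non-unit step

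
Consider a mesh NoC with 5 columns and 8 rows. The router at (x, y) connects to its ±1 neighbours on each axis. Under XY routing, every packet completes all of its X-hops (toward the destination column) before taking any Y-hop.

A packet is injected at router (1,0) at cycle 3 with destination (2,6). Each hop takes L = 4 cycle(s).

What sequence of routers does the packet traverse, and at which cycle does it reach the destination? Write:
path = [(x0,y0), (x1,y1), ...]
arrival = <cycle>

path = [(1,0), (2,0), (2,1), (2,2), (2,3), (2,4), (2,5), (2,6)]
arrival = 31

[0] x=1 y=0 t=3
[1] x=2 y=0 t=7 →E
[2] x=2 y=1 t=11 →N
[3] x=2 y=2 t=15 →N
[4] x=2 y=3 t=19 →N
[5] x=2 y=4 t=23 →N
[6] x=2 y=5 t=27 →N
[7] x=2 y=6 t=31 →N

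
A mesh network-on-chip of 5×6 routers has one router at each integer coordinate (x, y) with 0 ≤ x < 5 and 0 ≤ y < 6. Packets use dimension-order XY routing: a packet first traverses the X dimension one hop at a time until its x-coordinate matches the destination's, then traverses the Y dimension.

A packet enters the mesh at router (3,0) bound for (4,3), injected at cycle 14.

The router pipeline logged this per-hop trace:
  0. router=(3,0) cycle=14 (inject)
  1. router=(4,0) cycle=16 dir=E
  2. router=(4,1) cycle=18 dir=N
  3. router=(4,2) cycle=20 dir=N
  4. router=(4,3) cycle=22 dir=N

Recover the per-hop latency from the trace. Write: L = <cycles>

cyc[1] − cyc[0] = 16 − 14 = 2.
Each hop adds L, hence L = 2.

L = 2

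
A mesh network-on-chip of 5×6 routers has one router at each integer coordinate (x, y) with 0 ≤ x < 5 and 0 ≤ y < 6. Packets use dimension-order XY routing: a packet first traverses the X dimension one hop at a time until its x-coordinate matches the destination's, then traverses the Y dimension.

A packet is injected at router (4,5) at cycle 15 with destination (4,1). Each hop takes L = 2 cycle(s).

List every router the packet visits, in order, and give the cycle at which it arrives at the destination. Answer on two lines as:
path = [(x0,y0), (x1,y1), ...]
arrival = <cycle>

path = [(4,5), (4,4), (4,3), (4,2), (4,1)]
arrival = 23

src (4,5)  cyc=15
S→(4,4)  cyc=17
S→(4,3)  cyc=19
S→(4,2)  cyc=21
S→(4,1)  cyc=23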